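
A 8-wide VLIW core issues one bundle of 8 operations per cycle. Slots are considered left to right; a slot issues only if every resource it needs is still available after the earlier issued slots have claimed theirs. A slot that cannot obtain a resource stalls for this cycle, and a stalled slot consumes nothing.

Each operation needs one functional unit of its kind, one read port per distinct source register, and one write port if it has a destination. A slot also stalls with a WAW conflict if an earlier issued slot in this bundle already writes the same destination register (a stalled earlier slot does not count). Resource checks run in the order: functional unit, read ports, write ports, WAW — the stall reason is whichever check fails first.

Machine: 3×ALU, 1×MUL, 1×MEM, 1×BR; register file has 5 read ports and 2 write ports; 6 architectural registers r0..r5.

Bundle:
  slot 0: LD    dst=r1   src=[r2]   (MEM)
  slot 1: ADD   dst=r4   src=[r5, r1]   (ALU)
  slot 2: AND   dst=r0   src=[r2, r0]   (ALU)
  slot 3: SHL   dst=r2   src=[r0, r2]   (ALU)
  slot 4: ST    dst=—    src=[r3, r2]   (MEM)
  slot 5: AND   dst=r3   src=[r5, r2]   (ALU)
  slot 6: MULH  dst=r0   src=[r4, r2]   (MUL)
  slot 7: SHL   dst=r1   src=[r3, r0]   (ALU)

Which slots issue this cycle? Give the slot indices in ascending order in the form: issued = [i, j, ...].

issued = [0, 1]

slot 0 (MEM): ISSUE — free A3,Mu1,Ld0,B1 rp4 wp1
slot 1 (ALU): ISSUE — free A2,Mu1,Ld0,B1 rp2 wp0
slot 2 (ALU): stall WR_PORT — free A2,Mu1,Ld0,B1 rp2 wp0
slot 3 (ALU): stall WR_PORT — free A2,Mu1,Ld0,B1 rp2 wp0
slot 4 (MEM): stall FU — free A2,Mu1,Ld0,B1 rp2 wp0
slot 5 (ALU): stall WR_PORT — free A2,Mu1,Ld0,B1 rp2 wp0
slot 6 (MUL): stall WR_PORT — free A2,Mu1,Ld0,B1 rp2 wp0
slot 7 (ALU): stall WR_PORT — free A2,Mu1,Ld0,B1 rp2 wp0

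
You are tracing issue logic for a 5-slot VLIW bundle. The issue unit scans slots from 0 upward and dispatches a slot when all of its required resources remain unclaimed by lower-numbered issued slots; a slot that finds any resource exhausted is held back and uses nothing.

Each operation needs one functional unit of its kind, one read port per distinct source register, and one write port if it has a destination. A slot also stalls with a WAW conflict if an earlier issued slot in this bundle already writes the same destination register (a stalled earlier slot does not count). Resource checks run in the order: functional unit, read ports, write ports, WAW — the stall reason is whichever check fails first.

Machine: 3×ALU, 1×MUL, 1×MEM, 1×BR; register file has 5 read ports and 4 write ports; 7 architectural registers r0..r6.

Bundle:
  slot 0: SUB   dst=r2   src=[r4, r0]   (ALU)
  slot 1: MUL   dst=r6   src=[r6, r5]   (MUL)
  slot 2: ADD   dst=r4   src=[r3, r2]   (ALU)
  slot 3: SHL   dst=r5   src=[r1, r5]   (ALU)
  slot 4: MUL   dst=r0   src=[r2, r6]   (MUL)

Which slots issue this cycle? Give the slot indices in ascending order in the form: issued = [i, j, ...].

#0 ALU src=r4,r0 dispatched  <A:2 Mu:1 Ld:1 B:1 rd:3 wr:3>
#1 MUL src=r6,r5 dispatched  <A:2 Mu:0 Ld:1 B:1 rd:1 wr:2>
#2 ALU src=r3,r2 held:RD_PORT  <A:2 Mu:0 Ld:1 B:1 rd:1 wr:2>
#3 ALU src=r1,r5 held:RD_PORT  <A:2 Mu:0 Ld:1 B:1 rd:1 wr:2>
#4 MUL src=r2,r6 held:FU  <A:2 Mu:0 Ld:1 B:1 rd:1 wr:2>

issued = [0, 1]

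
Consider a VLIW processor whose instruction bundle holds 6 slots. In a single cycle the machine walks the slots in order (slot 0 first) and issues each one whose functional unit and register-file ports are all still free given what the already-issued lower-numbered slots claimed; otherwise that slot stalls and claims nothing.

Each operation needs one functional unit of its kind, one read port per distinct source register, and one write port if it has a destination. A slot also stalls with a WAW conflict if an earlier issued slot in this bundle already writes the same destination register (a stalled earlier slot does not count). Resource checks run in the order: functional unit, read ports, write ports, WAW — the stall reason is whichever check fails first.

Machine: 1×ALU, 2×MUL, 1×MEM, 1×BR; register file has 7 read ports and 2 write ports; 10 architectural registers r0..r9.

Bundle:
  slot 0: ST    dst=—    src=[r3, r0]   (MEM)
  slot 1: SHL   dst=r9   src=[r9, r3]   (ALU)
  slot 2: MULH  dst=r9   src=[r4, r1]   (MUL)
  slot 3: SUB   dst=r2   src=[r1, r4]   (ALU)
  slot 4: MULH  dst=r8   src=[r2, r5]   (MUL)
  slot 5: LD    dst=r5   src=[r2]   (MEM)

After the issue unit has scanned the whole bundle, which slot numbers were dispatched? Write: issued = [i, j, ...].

  0. MEM ⇒ go  {1A/2Mu/0Ld/1B | 5r 2w}
  1. ALU→r9 ⇒ go  {0A/2Mu/0Ld/1B | 3r 1w}
  2. MUL→r9 ⇒ no(WAW)  {0A/2Mu/0Ld/1B | 3r 1w}
  3. ALU→r2 ⇒ no(FU)  {0A/2Mu/0Ld/1B | 3r 1w}
  4. MUL→r8 ⇒ go  {0A/1Mu/0Ld/1B | 1r 0w}
  5. MEM→r5 ⇒ no(FU)  {0A/1Mu/0Ld/1B | 1r 0w}

issued = [0, 1, 4]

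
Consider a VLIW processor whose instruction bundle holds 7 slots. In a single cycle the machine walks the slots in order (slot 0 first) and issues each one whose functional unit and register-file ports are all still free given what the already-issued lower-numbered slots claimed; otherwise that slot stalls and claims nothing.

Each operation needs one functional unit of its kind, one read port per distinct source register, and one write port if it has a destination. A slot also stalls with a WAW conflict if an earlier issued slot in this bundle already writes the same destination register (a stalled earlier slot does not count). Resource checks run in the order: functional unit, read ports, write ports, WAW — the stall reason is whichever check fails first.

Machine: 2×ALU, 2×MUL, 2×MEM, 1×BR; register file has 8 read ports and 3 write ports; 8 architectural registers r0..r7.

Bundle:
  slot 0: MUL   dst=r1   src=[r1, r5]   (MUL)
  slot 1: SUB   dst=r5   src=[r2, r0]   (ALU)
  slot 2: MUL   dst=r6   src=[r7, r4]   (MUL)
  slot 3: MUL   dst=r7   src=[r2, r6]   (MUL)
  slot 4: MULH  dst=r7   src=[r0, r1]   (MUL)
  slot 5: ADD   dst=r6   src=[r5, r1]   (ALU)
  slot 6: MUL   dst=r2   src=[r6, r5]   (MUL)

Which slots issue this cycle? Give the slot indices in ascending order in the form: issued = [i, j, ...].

#0 MUL src=r1,r5 dispatched  <A:2 Mu:1 Ld:2 B:1 rd:6 wr:2>
#1 ALU src=r2,r0 dispatched  <A:1 Mu:1 Ld:2 B:1 rd:4 wr:1>
#2 MUL src=r7,r4 dispatched  <A:1 Mu:0 Ld:2 B:1 rd:2 wr:0>
#3 MUL src=r2,r6 held:FU  <A:1 Mu:0 Ld:2 B:1 rd:2 wr:0>
#4 MUL src=r0,r1 held:FU  <A:1 Mu:0 Ld:2 B:1 rd:2 wr:0>
#5 ALU src=r5,r1 held:WR_PORT  <A:1 Mu:0 Ld:2 B:1 rd:2 wr:0>
#6 MUL src=r6,r5 held:FU  <A:1 Mu:0 Ld:2 B:1 rd:2 wr:0>

issued = [0, 1, 2]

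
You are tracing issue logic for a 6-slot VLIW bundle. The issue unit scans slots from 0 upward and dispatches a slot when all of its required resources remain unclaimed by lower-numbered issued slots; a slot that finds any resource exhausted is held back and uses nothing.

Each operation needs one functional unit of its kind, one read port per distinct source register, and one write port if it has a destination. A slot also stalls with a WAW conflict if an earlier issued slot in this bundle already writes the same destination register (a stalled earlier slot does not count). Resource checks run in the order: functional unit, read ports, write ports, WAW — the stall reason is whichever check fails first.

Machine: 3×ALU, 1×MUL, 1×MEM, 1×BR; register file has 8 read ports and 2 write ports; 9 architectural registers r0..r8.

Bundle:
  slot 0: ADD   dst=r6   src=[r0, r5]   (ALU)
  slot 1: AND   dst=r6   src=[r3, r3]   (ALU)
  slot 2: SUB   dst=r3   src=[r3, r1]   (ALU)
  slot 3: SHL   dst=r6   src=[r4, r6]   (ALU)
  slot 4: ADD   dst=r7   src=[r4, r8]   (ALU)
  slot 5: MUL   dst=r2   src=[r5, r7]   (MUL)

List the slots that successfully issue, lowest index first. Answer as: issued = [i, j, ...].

slot 0 (ALU): ISSUE — free A2,Mu1,Ld1,B1 rp6 wp1
slot 1 (ALU): stall WAW — free A2,Mu1,Ld1,B1 rp6 wp1
slot 2 (ALU): ISSUE — free A1,Mu1,Ld1,B1 rp4 wp0
slot 3 (ALU): stall WR_PORT — free A1,Mu1,Ld1,B1 rp4 wp0
slot 4 (ALU): stall WR_PORT — free A1,Mu1,Ld1,B1 rp4 wp0
slot 5 (MUL): stall WR_PORT — free A1,Mu1,Ld1,B1 rp4 wp0

issued = [0, 2]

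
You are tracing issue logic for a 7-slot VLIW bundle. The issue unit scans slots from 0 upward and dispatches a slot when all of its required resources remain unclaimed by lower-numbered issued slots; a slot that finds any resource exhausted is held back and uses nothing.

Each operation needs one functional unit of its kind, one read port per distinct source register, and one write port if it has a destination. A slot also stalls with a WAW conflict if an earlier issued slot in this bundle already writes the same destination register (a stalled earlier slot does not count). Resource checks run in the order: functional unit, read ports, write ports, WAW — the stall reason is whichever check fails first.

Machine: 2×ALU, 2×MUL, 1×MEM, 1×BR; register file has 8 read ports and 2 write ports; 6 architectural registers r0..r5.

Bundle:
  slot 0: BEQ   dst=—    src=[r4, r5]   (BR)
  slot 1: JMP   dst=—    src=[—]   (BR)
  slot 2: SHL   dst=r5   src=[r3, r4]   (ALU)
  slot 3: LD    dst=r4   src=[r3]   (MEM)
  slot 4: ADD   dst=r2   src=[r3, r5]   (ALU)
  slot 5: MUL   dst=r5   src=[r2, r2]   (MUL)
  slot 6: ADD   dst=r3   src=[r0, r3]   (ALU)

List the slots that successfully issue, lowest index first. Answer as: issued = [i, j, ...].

issued = [0, 2, 3]

[0] BR needs rd=2 wr=0: ok; after: ALU=2 MUL=2 MEM=1 BR=0, R=6, W=2
[1] BR needs rd=0 wr=0: FU; after: ALU=2 MUL=2 MEM=1 BR=0, R=6, W=2
[2] ALU needs rd=2 wr=1: ok; after: ALU=1 MUL=2 MEM=1 BR=0, R=4, W=1
[3] MEM needs rd=1 wr=1: ok; after: ALU=1 MUL=2 MEM=0 BR=0, R=3, W=0
[4] ALU needs rd=2 wr=1: WR_PORT; after: ALU=1 MUL=2 MEM=0 BR=0, R=3, W=0
[5] MUL needs rd=1 wr=1: WR_PORT; after: ALU=1 MUL=2 MEM=0 BR=0, R=3, W=0
[6] ALU needs rd=2 wr=1: WR_PORT; after: ALU=1 MUL=2 MEM=0 BR=0, R=3, W=0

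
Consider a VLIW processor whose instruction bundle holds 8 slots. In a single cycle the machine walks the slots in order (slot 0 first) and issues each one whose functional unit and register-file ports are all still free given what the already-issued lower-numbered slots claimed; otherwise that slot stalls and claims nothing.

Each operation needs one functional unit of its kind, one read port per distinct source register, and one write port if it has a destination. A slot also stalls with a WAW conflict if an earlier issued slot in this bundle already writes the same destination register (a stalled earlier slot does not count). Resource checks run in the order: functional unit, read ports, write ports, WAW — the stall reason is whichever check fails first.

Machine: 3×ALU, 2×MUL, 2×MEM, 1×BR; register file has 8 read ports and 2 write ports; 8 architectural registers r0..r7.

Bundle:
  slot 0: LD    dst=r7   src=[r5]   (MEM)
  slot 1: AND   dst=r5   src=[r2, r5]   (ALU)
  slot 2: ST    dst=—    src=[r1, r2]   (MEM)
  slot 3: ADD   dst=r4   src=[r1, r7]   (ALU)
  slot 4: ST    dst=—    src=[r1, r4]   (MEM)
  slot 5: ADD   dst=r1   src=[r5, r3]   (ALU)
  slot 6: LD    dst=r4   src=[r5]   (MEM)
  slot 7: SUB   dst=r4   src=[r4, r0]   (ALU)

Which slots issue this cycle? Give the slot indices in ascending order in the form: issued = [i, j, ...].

issued = [0, 1, 2]

slot 0 (MEM): ISSUE — free A3,Mu2,Ld1,B1 rp7 wp1
slot 1 (ALU): ISSUE — free A2,Mu2,Ld1,B1 rp5 wp0
slot 2 (MEM): ISSUE — free A2,Mu2,Ld0,B1 rp3 wp0
slot 3 (ALU): stall WR_PORT — free A2,Mu2,Ld0,B1 rp3 wp0
slot 4 (MEM): stall FU — free A2,Mu2,Ld0,B1 rp3 wp0
slot 5 (ALU): stall WR_PORT — free A2,Mu2,Ld0,B1 rp3 wp0
slot 6 (MEM): stall FU — free A2,Mu2,Ld0,B1 rp3 wp0
slot 7 (ALU): stall WR_PORT — free A2,Mu2,Ld0,B1 rp3 wp0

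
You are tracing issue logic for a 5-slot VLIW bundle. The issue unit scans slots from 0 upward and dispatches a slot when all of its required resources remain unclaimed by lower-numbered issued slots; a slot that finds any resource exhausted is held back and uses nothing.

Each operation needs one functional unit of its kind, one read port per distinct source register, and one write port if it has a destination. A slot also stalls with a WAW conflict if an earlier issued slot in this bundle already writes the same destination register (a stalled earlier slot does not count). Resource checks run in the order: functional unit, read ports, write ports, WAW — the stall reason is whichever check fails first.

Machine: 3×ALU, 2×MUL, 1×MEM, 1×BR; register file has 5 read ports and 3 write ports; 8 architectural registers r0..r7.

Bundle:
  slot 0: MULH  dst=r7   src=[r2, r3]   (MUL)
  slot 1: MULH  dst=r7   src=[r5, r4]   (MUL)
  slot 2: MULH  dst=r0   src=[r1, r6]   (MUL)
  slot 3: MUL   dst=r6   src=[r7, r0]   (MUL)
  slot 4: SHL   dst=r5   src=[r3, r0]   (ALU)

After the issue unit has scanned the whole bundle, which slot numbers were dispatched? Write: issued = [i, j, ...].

issued = [0, 2]

#0 MUL src=r2,r3 dispatched  <A:3 Mu:1 Ld:1 B:1 rd:3 wr:2>
#1 MUL src=r5,r4 held:WAW  <A:3 Mu:1 Ld:1 B:1 rd:3 wr:2>
#2 MUL src=r1,r6 dispatched  <A:3 Mu:0 Ld:1 B:1 rd:1 wr:1>
#3 MUL src=r7,r0 held:FU  <A:3 Mu:0 Ld:1 B:1 rd:1 wr:1>
#4 ALU src=r3,r0 held:RD_PORT  <A:3 Mu:0 Ld:1 B:1 rd:1 wr:1>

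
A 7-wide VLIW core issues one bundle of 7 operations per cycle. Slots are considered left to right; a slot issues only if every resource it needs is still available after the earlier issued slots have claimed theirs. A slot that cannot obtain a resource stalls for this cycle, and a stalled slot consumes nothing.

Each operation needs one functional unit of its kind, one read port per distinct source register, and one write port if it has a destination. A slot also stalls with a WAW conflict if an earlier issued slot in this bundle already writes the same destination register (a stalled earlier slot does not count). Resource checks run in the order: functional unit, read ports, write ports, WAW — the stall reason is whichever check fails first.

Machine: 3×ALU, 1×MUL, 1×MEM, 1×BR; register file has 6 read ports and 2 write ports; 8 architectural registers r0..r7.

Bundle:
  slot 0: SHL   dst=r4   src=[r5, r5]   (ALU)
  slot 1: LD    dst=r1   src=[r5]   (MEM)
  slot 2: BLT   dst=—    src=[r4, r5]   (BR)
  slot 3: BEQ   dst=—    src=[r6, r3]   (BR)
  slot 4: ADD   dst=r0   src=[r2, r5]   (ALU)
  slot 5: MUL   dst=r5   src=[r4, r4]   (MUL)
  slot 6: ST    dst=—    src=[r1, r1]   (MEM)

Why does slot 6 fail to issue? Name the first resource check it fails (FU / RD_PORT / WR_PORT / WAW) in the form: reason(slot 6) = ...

(0) want 1×ALU +1rd +1wr — yes → AL2|MU1|ME1|BR1|rd5|wr1
(1) want 1×MEM +1rd +1wr — yes → AL2|MU1|ME0|BR1|rd4|wr0
(2) want 1×BR +2rd +0wr — yes → AL2|MU1|ME0|BR0|rd2|wr0
(3) want 1×BR +2rd +0wr — FU → AL2|MU1|ME0|BR0|rd2|wr0
(4) want 1×ALU +2rd +1wr — WR_PORT → AL2|MU1|ME0|BR0|rd2|wr0
(5) want 1×MUL +1rd +1wr — WR_PORT → AL2|MU1|ME0|BR0|rd2|wr0
(6) want 1×MEM +1rd +0wr — FU → AL2|MU1|ME0|BR0|rd2|wr0

reason(slot 6) = FU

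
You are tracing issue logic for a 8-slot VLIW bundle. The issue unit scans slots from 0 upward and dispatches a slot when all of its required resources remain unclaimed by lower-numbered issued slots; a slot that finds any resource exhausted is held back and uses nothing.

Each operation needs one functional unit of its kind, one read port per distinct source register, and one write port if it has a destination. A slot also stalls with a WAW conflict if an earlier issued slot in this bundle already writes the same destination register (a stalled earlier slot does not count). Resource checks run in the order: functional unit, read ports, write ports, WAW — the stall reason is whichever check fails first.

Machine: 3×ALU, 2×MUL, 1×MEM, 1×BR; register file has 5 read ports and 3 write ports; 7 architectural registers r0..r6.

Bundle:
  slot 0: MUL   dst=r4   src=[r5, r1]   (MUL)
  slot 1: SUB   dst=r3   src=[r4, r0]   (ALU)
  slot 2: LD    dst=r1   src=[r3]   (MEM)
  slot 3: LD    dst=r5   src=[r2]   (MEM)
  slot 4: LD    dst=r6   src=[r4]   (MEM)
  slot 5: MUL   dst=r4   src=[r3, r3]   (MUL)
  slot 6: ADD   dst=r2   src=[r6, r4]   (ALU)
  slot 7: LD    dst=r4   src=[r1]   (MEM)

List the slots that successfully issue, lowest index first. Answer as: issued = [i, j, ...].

slot 0 (MUL): ISSUE — free A3,Mu1,Ld1,B1 rp3 wp2
slot 1 (ALU): ISSUE — free A2,Mu1,Ld1,B1 rp1 wp1
slot 2 (MEM): ISSUE — free A2,Mu1,Ld0,B1 rp0 wp0
slot 3 (MEM): stall FU — free A2,Mu1,Ld0,B1 rp0 wp0
slot 4 (MEM): stall FU — free A2,Mu1,Ld0,B1 rp0 wp0
slot 5 (MUL): stall RD_PORT — free A2,Mu1,Ld0,B1 rp0 wp0
slot 6 (ALU): stall RD_PORT — free A2,Mu1,Ld0,B1 rp0 wp0
slot 7 (MEM): stall FU — free A2,Mu1,Ld0,B1 rp0 wp0

issued = [0, 1, 2]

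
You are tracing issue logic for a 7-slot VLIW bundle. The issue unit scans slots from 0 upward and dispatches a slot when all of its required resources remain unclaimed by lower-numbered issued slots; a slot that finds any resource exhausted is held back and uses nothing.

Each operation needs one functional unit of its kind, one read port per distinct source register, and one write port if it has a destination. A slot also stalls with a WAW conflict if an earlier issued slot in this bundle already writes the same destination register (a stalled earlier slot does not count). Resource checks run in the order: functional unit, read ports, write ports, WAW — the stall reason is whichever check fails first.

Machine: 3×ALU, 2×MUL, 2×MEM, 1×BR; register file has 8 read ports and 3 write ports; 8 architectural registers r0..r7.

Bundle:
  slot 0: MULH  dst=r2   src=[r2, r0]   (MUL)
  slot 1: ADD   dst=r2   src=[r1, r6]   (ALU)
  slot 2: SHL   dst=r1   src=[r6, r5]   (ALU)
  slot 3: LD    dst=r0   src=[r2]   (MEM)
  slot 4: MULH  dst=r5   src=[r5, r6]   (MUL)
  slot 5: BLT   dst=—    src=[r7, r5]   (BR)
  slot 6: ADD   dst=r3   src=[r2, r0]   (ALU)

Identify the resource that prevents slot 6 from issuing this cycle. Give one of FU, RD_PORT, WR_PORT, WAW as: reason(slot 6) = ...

reason(slot 6) = RD_PORT

(0) want 1×MUL +2rd +1wr — yes → AL3|MU1|ME2|BR1|rd6|wr2
(1) want 1×ALU +2rd +1wr — WAW → AL3|MU1|ME2|BR1|rd6|wr2
(2) want 1×ALU +2rd +1wr — yes → AL2|MU1|ME2|BR1|rd4|wr1
(3) want 1×MEM +1rd +1wr — yes → AL2|MU1|ME1|BR1|rd3|wr0
(4) want 1×MUL +2rd +1wr — WR_PORT → AL2|MU1|ME1|BR1|rd3|wr0
(5) want 1×BR +2rd +0wr — yes → AL2|MU1|ME1|BR0|rd1|wr0
(6) want 1×ALU +2rd +1wr — RD_PORT → AL2|MU1|ME1|BR0|rd1|wr0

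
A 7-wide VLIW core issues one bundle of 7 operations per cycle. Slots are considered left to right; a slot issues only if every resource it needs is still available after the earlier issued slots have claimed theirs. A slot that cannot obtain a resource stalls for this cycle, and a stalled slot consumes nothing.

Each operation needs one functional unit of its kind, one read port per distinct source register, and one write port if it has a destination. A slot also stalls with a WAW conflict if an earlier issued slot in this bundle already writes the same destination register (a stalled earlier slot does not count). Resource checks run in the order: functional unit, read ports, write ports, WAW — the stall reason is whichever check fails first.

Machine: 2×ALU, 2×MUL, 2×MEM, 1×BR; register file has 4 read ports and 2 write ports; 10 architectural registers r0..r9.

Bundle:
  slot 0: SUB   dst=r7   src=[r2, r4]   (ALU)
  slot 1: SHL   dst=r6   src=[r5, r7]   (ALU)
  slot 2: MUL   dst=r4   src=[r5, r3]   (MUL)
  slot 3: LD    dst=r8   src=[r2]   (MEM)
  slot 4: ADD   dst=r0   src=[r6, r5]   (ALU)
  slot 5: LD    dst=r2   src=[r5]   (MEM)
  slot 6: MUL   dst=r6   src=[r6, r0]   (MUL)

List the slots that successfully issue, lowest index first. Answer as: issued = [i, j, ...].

issued = [0, 1]

slot 0 (ALU): ISSUE — free A1,Mu2,Ld2,B1 rp2 wp1
slot 1 (ALU): ISSUE — free A0,Mu2,Ld2,B1 rp0 wp0
slot 2 (MUL): stall RD_PORT — free A0,Mu2,Ld2,B1 rp0 wp0
slot 3 (MEM): stall RD_PORT — free A0,Mu2,Ld2,B1 rp0 wp0
slot 4 (ALU): stall FU — free A0,Mu2,Ld2,B1 rp0 wp0
slot 5 (MEM): stall RD_PORT — free A0,Mu2,Ld2,B1 rp0 wp0
slot 6 (MUL): stall RD_PORT — free A0,Mu2,Ld2,B1 rp0 wp0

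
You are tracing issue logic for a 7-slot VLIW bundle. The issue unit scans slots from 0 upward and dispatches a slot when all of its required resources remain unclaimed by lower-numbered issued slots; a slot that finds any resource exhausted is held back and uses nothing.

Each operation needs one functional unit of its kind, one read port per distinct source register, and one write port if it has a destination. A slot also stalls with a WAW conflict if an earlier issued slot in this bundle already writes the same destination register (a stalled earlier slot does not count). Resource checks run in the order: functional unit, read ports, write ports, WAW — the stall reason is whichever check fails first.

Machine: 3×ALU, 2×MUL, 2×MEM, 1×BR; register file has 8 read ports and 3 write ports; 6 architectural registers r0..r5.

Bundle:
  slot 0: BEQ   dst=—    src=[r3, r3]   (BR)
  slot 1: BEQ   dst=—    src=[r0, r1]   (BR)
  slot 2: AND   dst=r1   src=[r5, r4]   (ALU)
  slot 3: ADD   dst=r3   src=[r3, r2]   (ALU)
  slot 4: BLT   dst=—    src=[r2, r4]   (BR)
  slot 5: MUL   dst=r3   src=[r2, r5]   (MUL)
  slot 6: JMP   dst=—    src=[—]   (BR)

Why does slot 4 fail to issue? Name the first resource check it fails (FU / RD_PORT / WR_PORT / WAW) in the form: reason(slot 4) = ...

reason(slot 4) = FU

  0. BR ⇒ go  {3A/2Mu/2Ld/0B | 7r 3w}
  1. BR ⇒ no(FU)  {3A/2Mu/2Ld/0B | 7r 3w}
  2. ALU→r1 ⇒ go  {2A/2Mu/2Ld/0B | 5r 2w}
  3. ALU→r3 ⇒ go  {1A/2Mu/2Ld/0B | 3r 1w}
  4. BR ⇒ no(FU)  {1A/2Mu/2Ld/0B | 3r 1w}
  5. MUL→r3 ⇒ no(WAW)  {1A/2Mu/2Ld/0B | 3r 1w}
  6. BR ⇒ no(FU)  {1A/2Mu/2Ld/0B | 3r 1w}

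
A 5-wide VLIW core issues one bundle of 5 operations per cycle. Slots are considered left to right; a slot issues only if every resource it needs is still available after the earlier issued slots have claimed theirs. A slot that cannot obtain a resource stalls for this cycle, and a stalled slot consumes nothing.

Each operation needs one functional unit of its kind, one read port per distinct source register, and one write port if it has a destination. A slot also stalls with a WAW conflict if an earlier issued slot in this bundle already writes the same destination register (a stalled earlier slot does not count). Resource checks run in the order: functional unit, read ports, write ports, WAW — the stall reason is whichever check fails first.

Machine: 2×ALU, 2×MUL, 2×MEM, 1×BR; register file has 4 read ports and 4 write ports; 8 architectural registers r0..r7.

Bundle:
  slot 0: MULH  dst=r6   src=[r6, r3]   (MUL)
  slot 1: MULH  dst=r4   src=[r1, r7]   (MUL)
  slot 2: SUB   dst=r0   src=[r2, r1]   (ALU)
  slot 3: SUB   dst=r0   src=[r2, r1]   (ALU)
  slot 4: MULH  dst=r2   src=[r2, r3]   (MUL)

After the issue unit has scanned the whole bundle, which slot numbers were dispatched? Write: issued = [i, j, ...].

(0) want 1×MUL +2rd +1wr — yes → AL2|MU1|ME2|BR1|rd2|wr3
(1) want 1×MUL +2rd +1wr — yes → AL2|MU0|ME2|BR1|rd0|wr2
(2) want 1×ALU +2rd +1wr — RD_PORT → AL2|MU0|ME2|BR1|rd0|wr2
(3) want 1×ALU +2rd +1wr — RD_PORT → AL2|MU0|ME2|BR1|rd0|wr2
(4) want 1×MUL +2rd +1wr — FU → AL2|MU0|ME2|BR1|rd0|wr2

issued = [0, 1]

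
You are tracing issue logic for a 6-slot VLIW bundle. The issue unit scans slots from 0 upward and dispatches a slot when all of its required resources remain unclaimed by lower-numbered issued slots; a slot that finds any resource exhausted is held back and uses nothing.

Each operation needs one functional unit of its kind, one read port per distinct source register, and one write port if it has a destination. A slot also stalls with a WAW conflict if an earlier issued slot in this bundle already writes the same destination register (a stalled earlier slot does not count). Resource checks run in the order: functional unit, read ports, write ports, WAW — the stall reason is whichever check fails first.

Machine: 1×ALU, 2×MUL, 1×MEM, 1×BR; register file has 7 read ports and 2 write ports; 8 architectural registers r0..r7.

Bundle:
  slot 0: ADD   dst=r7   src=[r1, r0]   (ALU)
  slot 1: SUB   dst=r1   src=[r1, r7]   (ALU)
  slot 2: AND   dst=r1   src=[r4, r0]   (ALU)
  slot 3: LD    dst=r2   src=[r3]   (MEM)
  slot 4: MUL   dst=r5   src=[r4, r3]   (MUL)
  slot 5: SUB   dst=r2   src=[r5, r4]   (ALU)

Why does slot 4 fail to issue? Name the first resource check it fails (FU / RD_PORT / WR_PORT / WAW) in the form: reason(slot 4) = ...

reason(slot 4) = WR_PORT

#0 ALU src=r1,r0 dispatched  <A:0 Mu:2 Ld:1 B:1 rd:5 wr:1>
#1 ALU src=r1,r7 held:FU  <A:0 Mu:2 Ld:1 B:1 rd:5 wr:1>
#2 ALU src=r4,r0 held:FU  <A:0 Mu:2 Ld:1 B:1 rd:5 wr:1>
#3 MEM src=r3 dispatched  <A:0 Mu:2 Ld:0 B:1 rd:4 wr:0>
#4 MUL src=r4,r3 held:WR_PORT  <A:0 Mu:2 Ld:0 B:1 rd:4 wr:0>
#5 ALU src=r5,r4 held:FU  <A:0 Mu:2 Ld:0 B:1 rd:4 wr:0>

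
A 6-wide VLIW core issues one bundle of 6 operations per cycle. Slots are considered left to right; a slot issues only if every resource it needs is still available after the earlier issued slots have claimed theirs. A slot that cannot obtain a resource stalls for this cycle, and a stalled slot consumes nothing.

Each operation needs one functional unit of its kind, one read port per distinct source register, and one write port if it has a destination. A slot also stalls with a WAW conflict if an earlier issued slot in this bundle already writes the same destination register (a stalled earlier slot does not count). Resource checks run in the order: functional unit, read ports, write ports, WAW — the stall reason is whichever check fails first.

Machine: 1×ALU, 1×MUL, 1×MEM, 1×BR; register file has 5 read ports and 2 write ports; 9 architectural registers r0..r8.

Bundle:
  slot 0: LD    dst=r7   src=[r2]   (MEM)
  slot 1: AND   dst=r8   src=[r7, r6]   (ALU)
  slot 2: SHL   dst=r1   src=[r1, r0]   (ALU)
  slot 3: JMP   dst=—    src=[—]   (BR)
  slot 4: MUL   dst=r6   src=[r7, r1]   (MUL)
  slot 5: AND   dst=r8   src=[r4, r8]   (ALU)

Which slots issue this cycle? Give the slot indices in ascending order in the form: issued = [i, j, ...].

issued = [0, 1, 3]

#0 MEM src=r2 dispatched  <A:1 Mu:1 Ld:0 B:1 rd:4 wr:1>
#1 ALU src=r7,r6 dispatched  <A:0 Mu:1 Ld:0 B:1 rd:2 wr:0>
#2 ALU src=r1,r0 held:FU  <A:0 Mu:1 Ld:0 B:1 rd:2 wr:0>
#3 BR src=- dispatched  <A:0 Mu:1 Ld:0 B:0 rd:2 wr:0>
#4 MUL src=r7,r1 held:WR_PORT  <A:0 Mu:1 Ld:0 B:0 rd:2 wr:0>
#5 ALU src=r4,r8 held:FU  <A:0 Mu:1 Ld:0 B:0 rd:2 wr:0>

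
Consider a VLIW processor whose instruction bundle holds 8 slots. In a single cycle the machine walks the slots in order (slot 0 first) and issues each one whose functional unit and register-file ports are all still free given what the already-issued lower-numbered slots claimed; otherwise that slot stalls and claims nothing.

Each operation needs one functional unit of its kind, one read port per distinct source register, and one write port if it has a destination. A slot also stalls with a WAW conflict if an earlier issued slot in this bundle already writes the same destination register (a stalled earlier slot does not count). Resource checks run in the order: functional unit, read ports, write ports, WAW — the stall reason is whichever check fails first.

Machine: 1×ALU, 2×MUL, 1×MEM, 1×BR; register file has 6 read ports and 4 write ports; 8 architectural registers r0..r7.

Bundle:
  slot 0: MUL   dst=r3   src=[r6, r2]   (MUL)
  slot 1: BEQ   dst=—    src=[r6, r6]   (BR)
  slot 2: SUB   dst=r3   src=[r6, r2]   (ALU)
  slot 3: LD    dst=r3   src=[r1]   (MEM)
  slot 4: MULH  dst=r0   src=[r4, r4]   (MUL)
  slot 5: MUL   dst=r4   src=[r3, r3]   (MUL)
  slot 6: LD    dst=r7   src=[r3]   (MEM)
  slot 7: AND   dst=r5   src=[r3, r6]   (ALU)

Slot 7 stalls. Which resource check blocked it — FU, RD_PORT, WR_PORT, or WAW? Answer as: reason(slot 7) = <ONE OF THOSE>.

reason(slot 7) = RD_PORT

slot 0 (MUL): ISSUE — free A1,Mu1,Ld1,B1 rp4 wp3
slot 1 (BR): ISSUE — free A1,Mu1,Ld1,B0 rp3 wp3
slot 2 (ALU): stall WAW — free A1,Mu1,Ld1,B0 rp3 wp3
slot 3 (MEM): stall WAW — free A1,Mu1,Ld1,B0 rp3 wp3
slot 4 (MUL): ISSUE — free A1,Mu0,Ld1,B0 rp2 wp2
slot 5 (MUL): stall FU — free A1,Mu0,Ld1,B0 rp2 wp2
slot 6 (MEM): ISSUE — free A1,Mu0,Ld0,B0 rp1 wp1
slot 7 (ALU): stall RD_PORT — free A1,Mu0,Ld0,B0 rp1 wp1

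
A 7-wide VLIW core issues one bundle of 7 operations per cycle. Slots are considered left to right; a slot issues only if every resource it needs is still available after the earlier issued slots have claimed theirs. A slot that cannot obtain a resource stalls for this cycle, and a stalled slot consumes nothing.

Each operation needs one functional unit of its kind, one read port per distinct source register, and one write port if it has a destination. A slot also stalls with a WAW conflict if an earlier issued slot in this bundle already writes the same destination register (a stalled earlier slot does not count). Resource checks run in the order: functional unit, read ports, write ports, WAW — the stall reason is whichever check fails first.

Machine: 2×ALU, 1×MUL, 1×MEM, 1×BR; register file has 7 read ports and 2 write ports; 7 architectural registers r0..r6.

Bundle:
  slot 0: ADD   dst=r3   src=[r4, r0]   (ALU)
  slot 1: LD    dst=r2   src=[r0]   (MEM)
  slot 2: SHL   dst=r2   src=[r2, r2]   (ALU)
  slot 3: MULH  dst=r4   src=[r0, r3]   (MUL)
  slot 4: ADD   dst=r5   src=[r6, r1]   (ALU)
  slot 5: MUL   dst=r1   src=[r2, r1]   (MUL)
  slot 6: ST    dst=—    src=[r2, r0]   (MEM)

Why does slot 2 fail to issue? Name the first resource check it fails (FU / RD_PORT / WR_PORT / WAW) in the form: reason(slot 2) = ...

(0) want 1×ALU +2rd +1wr — yes → AL1|MU1|ME1|BR1|rd5|wr1
(1) want 1×MEM +1rd +1wr — yes → AL1|MU1|ME0|BR1|rd4|wr0
(2) want 1×ALU +1rd +1wr — WR_PORT → AL1|MU1|ME0|BR1|rd4|wr0
(3) want 1×MUL +2rd +1wr — WR_PORT → AL1|MU1|ME0|BR1|rd4|wr0
(4) want 1×ALU +2rd +1wr — WR_PORT → AL1|MU1|ME0|BR1|rd4|wr0
(5) want 1×MUL +2rd +1wr — WR_PORT → AL1|MU1|ME0|BR1|rd4|wr0
(6) want 1×MEM +2rd +0wr — FU → AL1|MU1|ME0|BR1|rd4|wr0

reason(slot 2) = WR_PORT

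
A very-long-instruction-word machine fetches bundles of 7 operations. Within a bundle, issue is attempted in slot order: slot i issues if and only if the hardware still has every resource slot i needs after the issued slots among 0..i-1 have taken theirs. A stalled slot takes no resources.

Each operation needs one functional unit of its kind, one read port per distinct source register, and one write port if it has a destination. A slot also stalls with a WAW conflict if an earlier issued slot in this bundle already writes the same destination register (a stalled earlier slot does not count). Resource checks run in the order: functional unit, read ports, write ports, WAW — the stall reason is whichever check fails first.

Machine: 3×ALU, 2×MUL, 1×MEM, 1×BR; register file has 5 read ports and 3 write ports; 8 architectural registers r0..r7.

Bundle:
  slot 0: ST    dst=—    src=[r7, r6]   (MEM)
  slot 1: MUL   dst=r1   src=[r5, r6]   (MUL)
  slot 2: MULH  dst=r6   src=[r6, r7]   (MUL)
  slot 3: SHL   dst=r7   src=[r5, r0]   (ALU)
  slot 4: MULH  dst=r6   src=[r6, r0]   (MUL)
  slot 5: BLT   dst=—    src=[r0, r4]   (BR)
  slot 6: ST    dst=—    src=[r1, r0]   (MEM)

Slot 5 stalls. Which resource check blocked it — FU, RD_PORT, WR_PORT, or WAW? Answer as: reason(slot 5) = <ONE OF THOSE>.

reason(slot 5) = RD_PORT

[0] MEM needs rd=2 wr=0: ok; after: ALU=3 MUL=2 MEM=0 BR=1, R=3, W=3
[1] MUL needs rd=2 wr=1: ok; after: ALU=3 MUL=1 MEM=0 BR=1, R=1, W=2
[2] MUL needs rd=2 wr=1: RD_PORT; after: ALU=3 MUL=1 MEM=0 BR=1, R=1, W=2
[3] ALU needs rd=2 wr=1: RD_PORT; after: ALU=3 MUL=1 MEM=0 BR=1, R=1, W=2
[4] MUL needs rd=2 wr=1: RD_PORT; after: ALU=3 MUL=1 MEM=0 BR=1, R=1, W=2
[5] BR needs rd=2 wr=0: RD_PORT; after: ALU=3 MUL=1 MEM=0 BR=1, R=1, W=2
[6] MEM needs rd=2 wr=0: FU; after: ALU=3 MUL=1 MEM=0 BR=1, R=1, W=2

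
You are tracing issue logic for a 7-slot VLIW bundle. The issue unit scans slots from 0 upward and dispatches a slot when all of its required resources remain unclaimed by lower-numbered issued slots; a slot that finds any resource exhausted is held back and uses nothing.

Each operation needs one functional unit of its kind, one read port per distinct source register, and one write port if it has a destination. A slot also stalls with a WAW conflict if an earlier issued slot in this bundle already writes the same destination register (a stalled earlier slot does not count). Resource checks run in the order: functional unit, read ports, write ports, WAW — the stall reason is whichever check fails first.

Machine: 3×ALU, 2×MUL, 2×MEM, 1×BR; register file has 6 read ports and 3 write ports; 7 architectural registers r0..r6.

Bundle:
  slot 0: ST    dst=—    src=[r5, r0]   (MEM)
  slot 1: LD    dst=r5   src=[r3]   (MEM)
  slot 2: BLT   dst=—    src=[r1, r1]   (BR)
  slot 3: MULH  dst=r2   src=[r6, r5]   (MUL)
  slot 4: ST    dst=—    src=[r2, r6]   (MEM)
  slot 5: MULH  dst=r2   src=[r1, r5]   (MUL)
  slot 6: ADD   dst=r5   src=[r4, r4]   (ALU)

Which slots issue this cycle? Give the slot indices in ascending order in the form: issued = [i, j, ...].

issued = [0, 1, 2, 3]

slot 0 (MEM): ISSUE — free A3,Mu2,Ld1,B1 rp4 wp3
slot 1 (MEM): ISSUE — free A3,Mu2,Ld0,B1 rp3 wp2
slot 2 (BR): ISSUE — free A3,Mu2,Ld0,B0 rp2 wp2
slot 3 (MUL): ISSUE — free A3,Mu1,Ld0,B0 rp0 wp1
slot 4 (MEM): stall FU — free A3,Mu1,Ld0,B0 rp0 wp1
slot 5 (MUL): stall RD_PORT — free A3,Mu1,Ld0,B0 rp0 wp1
slot 6 (ALU): stall RD_PORT — free A3,Mu1,Ld0,B0 rp0 wp1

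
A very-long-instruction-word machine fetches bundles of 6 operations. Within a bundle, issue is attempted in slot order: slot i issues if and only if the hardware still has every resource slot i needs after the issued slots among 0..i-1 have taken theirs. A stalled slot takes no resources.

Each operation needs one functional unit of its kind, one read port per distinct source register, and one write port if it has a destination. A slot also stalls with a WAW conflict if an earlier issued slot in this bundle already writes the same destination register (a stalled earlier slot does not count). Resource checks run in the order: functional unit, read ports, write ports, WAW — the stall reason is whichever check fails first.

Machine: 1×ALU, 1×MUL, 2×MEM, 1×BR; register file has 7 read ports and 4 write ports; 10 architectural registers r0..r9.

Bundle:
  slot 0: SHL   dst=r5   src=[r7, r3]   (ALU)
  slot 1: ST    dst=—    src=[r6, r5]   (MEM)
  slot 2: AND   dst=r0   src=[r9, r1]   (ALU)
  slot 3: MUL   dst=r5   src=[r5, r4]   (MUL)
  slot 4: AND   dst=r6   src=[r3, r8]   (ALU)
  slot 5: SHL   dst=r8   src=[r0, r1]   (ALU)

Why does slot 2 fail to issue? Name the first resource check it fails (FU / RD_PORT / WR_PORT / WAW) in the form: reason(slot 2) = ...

reason(slot 2) = FU

(0) want 1×ALU +2rd +1wr — yes → AL0|MU1|ME2|BR1|rd5|wr3
(1) want 1×MEM +2rd +0wr — yes → AL0|MU1|ME1|BR1|rd3|wr3
(2) want 1×ALU +2rd +1wr — FU → AL0|MU1|ME1|BR1|rd3|wr3
(3) want 1×MUL +2rd +1wr — WAW → AL0|MU1|ME1|BR1|rd3|wr3
(4) want 1×ALU +2rd +1wr — FU → AL0|MU1|ME1|BR1|rd3|wr3
(5) want 1×ALU +2rd +1wr — FU → AL0|MU1|ME1|BR1|rd3|wr3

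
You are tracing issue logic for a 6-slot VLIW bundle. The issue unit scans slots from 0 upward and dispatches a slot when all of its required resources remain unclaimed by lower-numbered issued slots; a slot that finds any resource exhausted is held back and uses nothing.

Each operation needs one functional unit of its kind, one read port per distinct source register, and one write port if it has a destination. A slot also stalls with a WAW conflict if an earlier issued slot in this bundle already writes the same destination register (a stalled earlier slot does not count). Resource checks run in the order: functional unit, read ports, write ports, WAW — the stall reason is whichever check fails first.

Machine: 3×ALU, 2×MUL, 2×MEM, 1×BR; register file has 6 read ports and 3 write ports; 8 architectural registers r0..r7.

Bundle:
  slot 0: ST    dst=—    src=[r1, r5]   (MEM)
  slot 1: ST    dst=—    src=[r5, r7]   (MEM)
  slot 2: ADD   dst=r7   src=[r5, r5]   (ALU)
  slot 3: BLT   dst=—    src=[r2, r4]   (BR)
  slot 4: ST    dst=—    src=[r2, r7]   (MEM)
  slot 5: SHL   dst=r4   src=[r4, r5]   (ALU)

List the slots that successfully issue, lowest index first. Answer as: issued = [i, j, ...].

(0) want 1×MEM +2rd +0wr — yes → AL3|MU2|ME1|BR1|rd4|wr3
(1) want 1×MEM +2rd +0wr — yes → AL3|MU2|ME0|BR1|rd2|wr3
(2) want 1×ALU +1rd +1wr — yes → AL2|MU2|ME0|BR1|rd1|wr2
(3) want 1×BR +2rd +0wr — RD_PORT → AL2|MU2|ME0|BR1|rd1|wr2
(4) want 1×MEM +2rd +0wr — FU → AL2|MU2|ME0|BR1|rd1|wr2
(5) want 1×ALU +2rd +1wr — RD_PORT → AL2|MU2|ME0|BR1|rd1|wr2

issued = [0, 1, 2]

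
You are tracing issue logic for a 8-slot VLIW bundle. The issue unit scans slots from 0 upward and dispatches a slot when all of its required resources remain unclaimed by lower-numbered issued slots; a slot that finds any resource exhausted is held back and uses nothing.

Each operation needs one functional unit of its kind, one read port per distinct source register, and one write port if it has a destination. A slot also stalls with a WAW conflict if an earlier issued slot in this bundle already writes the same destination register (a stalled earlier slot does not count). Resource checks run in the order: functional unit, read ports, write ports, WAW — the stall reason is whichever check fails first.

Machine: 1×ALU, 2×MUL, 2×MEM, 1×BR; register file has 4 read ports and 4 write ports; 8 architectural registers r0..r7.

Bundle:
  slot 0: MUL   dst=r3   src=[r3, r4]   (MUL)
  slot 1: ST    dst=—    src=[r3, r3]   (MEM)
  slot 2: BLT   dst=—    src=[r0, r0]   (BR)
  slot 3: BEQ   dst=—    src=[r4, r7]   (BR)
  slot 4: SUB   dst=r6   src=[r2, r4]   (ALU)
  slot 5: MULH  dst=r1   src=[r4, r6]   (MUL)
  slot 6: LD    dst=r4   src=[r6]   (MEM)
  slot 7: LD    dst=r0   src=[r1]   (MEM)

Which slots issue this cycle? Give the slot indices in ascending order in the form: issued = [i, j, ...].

issued = [0, 1, 2]

#0 MUL src=r3,r4 dispatched  <A:1 Mu:1 Ld:2 B:1 rd:2 wr:3>
#1 MEM src=r3,r3 dispatched  <A:1 Mu:1 Ld:1 B:1 rd:1 wr:3>
#2 BR src=r0,r0 dispatched  <A:1 Mu:1 Ld:1 B:0 rd:0 wr:3>
#3 BR src=r4,r7 held:FU  <A:1 Mu:1 Ld:1 B:0 rd:0 wr:3>
#4 ALU src=r2,r4 held:RD_PORT  <A:1 Mu:1 Ld:1 B:0 rd:0 wr:3>
#5 MUL src=r4,r6 held:RD_PORT  <A:1 Mu:1 Ld:1 B:0 rd:0 wr:3>
#6 MEM src=r6 held:RD_PORT  <A:1 Mu:1 Ld:1 B:0 rd:0 wr:3>
#7 MEM src=r1 held:RD_PORT  <A:1 Mu:1 Ld:1 B:0 rd:0 wr:3>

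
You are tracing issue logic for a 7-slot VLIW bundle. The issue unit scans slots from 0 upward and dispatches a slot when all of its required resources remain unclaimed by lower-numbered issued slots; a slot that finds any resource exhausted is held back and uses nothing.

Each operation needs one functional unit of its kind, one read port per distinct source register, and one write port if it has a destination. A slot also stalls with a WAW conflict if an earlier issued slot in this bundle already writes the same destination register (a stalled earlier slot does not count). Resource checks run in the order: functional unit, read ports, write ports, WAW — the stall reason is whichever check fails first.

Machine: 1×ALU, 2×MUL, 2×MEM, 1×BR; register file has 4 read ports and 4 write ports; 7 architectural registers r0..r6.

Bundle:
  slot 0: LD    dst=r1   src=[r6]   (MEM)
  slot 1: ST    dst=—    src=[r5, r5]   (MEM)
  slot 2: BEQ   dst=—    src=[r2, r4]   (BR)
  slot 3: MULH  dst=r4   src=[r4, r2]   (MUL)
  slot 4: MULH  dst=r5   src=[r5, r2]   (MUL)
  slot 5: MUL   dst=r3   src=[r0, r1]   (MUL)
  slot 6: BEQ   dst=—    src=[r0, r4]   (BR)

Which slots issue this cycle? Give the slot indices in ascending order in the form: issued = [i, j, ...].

issued = [0, 1, 2]

(0) want 1×MEM +1rd +1wr — yes → AL1|MU2|ME1|BR1|rd3|wr3
(1) want 1×MEM +1rd +0wr — yes → AL1|MU2|ME0|BR1|rd2|wr3
(2) want 1×BR +2rd +0wr — yes → AL1|MU2|ME0|BR0|rd0|wr3
(3) want 1×MUL +2rd +1wr — RD_PORT → AL1|MU2|ME0|BR0|rd0|wr3
(4) want 1×MUL +2rd +1wr — RD_PORT → AL1|MU2|ME0|BR0|rd0|wr3
(5) want 1×MUL +2rd +1wr — RD_PORT → AL1|MU2|ME0|BR0|rd0|wr3
(6) want 1×BR +2rd +0wr — FU → AL1|MU2|ME0|BR0|rd0|wr3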